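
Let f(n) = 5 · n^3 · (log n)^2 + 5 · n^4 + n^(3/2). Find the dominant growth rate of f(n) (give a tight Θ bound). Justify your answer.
f(n) ∈ Θ(n^4)

Compare the terms by growth order. For large n, n^a · (log n)^b dominates n^a' · (log n)^b' iff a > a', or (a = a' and b > b'). Ranking the 3 terms shows the dominant one is 5 · n^4. Hence f(n) ∈ Θ(n^4).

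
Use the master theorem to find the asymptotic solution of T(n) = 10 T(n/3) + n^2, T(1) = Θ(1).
T(n) = Θ(n^(log_3 10))

Master theorem: compare f(n) = n^2 to n^(log_3 10) where log_3 10 ≈ 2.096. Since 2 < log_3 10, we have f(n) = O(n^(log_3 10 − ε)) for some ε > 0 — Case 1. Hence T(n) = Θ(n^(log_3 10)).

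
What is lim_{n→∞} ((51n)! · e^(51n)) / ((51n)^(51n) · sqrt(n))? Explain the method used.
lim = sqrt(2π·51)

Stirling: (51n)! ~ sqrt(2π·51n) · (51n/e)^(51n). Hence
  (51n)! · e^(51n) / (51n)^(51n) ~ sqrt(2π·51n).
Dividing by sqrt(n): sqrt(2π·51n) / sqrt(n) = sqrt(2π·51) · n^((1−1)/2), so the limit is sqrt(2π·51).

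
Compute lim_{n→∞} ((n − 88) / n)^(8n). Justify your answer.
lim = e^(−704)

Rewrite as (1 − 88/n)^(8n). By the standard limit (1 + x/n)^n → e^x, we have (1 − 88/n)^n → e^(−88), and raising to the 8th power gives e^(−704).
More precisely, ln[(1 − 88/n)^(8n)] = 8n · ln(1 − 88/n) = 8n · (-88/n + O(1/n^2)) = -704 + O(1/n) → -704.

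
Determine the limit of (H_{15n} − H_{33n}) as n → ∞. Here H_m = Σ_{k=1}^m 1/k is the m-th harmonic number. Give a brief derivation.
lim = ln(15/33) = ln(5/11)

Euler-Maclaurin gives H_m = ln m + γ + 1/(2m) + O(1/m^2). The γ and O(1/m) terms cancel in the difference:
  H_{15n} − H_{33n} = ln(15n) − ln(33n) + O(1/n) = ln(15/33) + O(1/n).
Hence the limit is ln(15/33) = ln(5/11).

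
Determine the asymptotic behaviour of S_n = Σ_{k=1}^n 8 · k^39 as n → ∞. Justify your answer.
S_n ~ n^40 / 5

By integral comparison (Euler-Maclaurin), Σ_{k=1}^n 8 · k^39 = 8 · ∫_0^n x^39 dx + O(n^39) = 8 · n^40/40 = n^40 / 5 + O(n^39). (Equivalently, Faulhaber's formula gives the same leading term.)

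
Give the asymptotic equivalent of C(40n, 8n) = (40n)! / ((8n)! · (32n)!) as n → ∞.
C(40n, 8n) ~ (3125/256)^(8n) · sqrt(5/(8π·8n))

Write N = 8n. Apply Stirling to each factorial:
  (5N)! ~ sqrt(2π·5N) · (5N/e)^(5N),
  N! ~ sqrt(2π N) · (N/e)^N,
  (4N)! ~ sqrt(2π·4N) · (4N/e)^(4N).
The exponential factors combine to (5N)^(5N) / (N^N · (4N)^(4N)) = 5^(5N)/4^(4N) = (5^5/4^4)^N = (3125/256)^N.
The square-root prefactors combine to sqrt(2π·5N) / (sqrt(2π N)·sqrt(2π·4N)) = sqrt(5 / (2π·4·N)) = sqrt(5/(8π·8n)).
Substituting N = 8n: C(40n, 8n) ~ (3125/256)^(8n) · sqrt(5/(8π·8n)).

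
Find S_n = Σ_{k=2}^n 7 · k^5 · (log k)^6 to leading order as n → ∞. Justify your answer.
S_n ~ 7 · n^6 · (log n)^6 / 6

By integral comparison, S_n = ∫_1^n 7 · x^5 · (log x)^6 dx + O(n^5 · (log n)^6). For the integral, the leading term of ∫_1^n x^5 (log x)^6 dx is n^6/6 · (log n)^6 (by repeated integration by parts; each step lowers the log-exponent and produces a relatively O(1/log n) correction). Hence S_n ~ 7 · n^6 · (log n)^6 / 6.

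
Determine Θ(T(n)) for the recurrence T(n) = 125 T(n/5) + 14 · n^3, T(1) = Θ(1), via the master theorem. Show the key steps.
T(n) = Θ(n^3 log n)

log_5 125 = 3, and f(n) = 14 · n^3 = Θ(n^(log_5 125)). This is Case 2 of the master theorem: T(n) = Θ(f(n) · log n) = Θ(n^3 log n).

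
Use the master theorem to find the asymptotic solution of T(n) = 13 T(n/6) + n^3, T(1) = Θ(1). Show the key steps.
T(n) = Θ(n^3)

log_6 13 ≈ 1.432. f(n) = n^3 dominates n^(log_6 13) since 3 > 1.432, and the regularity condition a·f(n/b) = 13·(n/6)^3 = (13/216)·n^3 ≤ c·f(n) holds with c = 13/216 ≈ 0.0602 < 1. So this is Case 3: T(n) = Θ(f(n)) = Θ(n^3).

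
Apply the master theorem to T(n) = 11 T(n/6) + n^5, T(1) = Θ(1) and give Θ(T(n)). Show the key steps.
T(n) = Θ(n^5)

log_6 11 ≈ 1.338. f(n) = n^5 dominates n^(log_6 11) since 5 > 1.338, and the regularity condition a·f(n/b) = 11·(n/6)^5 = (11/7776)·n^5 ≤ c·f(n) holds with c = 11/7776 ≈ 0.00141 < 1. So this is Case 3: T(n) = Θ(f(n)) = Θ(n^5).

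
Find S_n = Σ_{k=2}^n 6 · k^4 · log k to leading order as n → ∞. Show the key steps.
S_n ~ 6 · n^5 log n / 5 − 6 · n^5 / 25

By integral comparison, S_n = ∫_1^n 6 · x^4 · log x dx + O(n^4 · log n). For the integral, ∫ x^4 log x dx = n^5 log n / 5 − n^5/25 (integration by parts). Hence S_n ~ 6 · n^5 log n / 5 − 6 · n^5 / 25.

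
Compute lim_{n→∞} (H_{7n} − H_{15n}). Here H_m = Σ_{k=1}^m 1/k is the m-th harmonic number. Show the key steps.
lim = ln(7/15)

Euler-Maclaurin gives H_m = ln m + γ + 1/(2m) + O(1/m^2). The γ and O(1/m) terms cancel in the difference:
  H_{7n} − H_{15n} = ln(7n) − ln(15n) + O(1/n) = ln(7/15) + O(1/n).
Hence the limit is ln(7/15).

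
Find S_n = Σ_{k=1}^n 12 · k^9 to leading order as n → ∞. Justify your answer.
S_n ~ 6 · n^10 / 5

By integral comparison (Euler-Maclaurin), Σ_{k=1}^n 12 · k^9 = 12 · ∫_0^n x^9 dx + O(n^9) = 12 · n^10/10 = 6 · n^10 / 5 + O(n^9). (Equivalently, Faulhaber's formula gives the same leading term.)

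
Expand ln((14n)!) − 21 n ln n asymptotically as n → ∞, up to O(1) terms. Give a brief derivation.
ln((14n)!) − 21 n ln n = −7 n ln n + 14(ln 14 − 1) n + (1/2) ln(2π·14n) + O(1/n)

Stirling: ln((14n)!) = 14n ln(14n) − 14n + (1/2) ln(2π·14n) + O(1/n).
Expand 14n ln(14n) = 14n (ln n + ln 14) = 14n ln n + 14n ln 14.
Subtract 21n ln n: leading term is (14 − 21) n ln n = −7 n ln n. The next term is 14n ln 14 − 14n = 14(ln 14 − 1) n. Then the (1/2) ln(2π·14n) correction.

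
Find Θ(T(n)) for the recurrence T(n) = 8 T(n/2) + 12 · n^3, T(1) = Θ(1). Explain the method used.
T(n) = Θ(n^3 log n)

log_2 8 = 3, and f(n) = 12 · n^3 = Θ(n^(log_2 8)). This is Case 2 of the master theorem: T(n) = Θ(f(n) · log n) = Θ(n^3 log n).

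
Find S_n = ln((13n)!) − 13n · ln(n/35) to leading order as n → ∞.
S_n ~ 13n · (ln 455 − 1) + O(ln n)

Stirling: ln((13n)!) = 13n ln(13n) − 13n + O(ln n).
  S_n = 13n ln(13n) − 13n − 13n ln(n/35) + O(ln n)
      = 13n ln(13n) − 13n ln n + 13n ln 35 − 13n + O(ln n)
      = 13n ln 13 + 13n ln 35 − 13n + O(ln n)
      = 13n (ln 455 − 1) + O(ln n).
Numerically ln(455) − 1 ≈ 5.1203.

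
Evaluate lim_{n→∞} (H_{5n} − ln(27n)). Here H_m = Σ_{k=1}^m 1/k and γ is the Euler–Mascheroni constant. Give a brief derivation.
lim = ln(5/27) + γ

By Euler-Maclaurin, H_m = ln m + γ + O(1/m). So
  H_{5n} − ln(27n) = ln(5n) + γ − ln(27n) + O(1/n)
                       = ln(5/27) + γ + O(1/n).
Hence the limit is ln(5/27) + γ.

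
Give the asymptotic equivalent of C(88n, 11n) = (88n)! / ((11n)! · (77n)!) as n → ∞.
C(88n, 11n) ~ (16777216/823543)^(11n) · sqrt(4/(7π·11n))

Write N = 11n. Apply Stirling to each factorial:
  (8N)! ~ sqrt(2π·8N) · (8N/e)^(8N),
  N! ~ sqrt(2π N) · (N/e)^N,
  (7N)! ~ sqrt(2π·7N) · (7N/e)^(7N).
The exponential factors combine to (8N)^(8N) / (N^N · (7N)^(7N)) = 8^(8N)/7^(7N) = (8^8/7^7)^N = (16777216/823543)^N.
The square-root prefactors combine to sqrt(2π·8N) / (sqrt(2π N)·sqrt(2π·7N)) = sqrt(8 / (2π·7·N)) = sqrt(4/(7π·11n)).
Substituting N = 11n: C(88n, 11n) ~ (16777216/823543)^(11n) · sqrt(4/(7π·11n)).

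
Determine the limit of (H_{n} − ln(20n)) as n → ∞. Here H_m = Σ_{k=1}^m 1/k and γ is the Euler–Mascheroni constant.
lim = −ln 20 + γ

By Euler-Maclaurin, H_m = ln m + γ + O(1/m). So
  H_{n} − ln(20n) = ln(n) + γ − ln(20n) + O(1/n)
                       = ln(1/20) + γ + O(1/n).
Hence the limit is ln(1/20) + γ.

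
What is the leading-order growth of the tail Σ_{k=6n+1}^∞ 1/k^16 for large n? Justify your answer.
Σ_{k>6n} 1/k^16 ~ 1/(15 · (6n)^15)

Compare to the integral: ∫_{6n}^∞ x^(−16) dx = [−x^(−15)/15]_{6n}^∞ = 1/((16−1)·(6n)^15). Euler-Maclaurin then gives
  Σ_{k>6n} 1/k^16 = ∫_{6n}^∞ dx/x^16 − 1/(2·(6n)^16) + O(1/(6n)^17).
(Equivalently this is ζ(16) − Σ_{k≤6n} 1/k^16.)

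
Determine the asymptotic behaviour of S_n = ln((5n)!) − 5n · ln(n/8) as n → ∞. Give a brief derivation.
S_n ~ 5n · (ln 40 − 1) + O(ln n)

Stirling: ln((5n)!) = 5n ln(5n) − 5n + O(ln n).
  S_n = 5n ln(5n) − 5n − 5n ln(n/8) + O(ln n)
      = 5n ln(5n) − 5n ln n + 5n ln 8 − 5n + O(ln n)
      = 5n ln 5 + 5n ln 8 − 5n + O(ln n)
      = 5n (ln 40 − 1) + O(ln n).
Numerically ln(40) − 1 ≈ 2.6889.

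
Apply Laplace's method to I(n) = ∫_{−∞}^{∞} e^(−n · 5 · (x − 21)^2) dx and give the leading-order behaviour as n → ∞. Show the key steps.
I(n) = sqrt(π/(5n))

Here φ(x) = 5 · (x − 21)^2 has its unique minimum at x* = 21 with φ(x*) = 0 and φ''(x*) = 10. Laplace's method gives
  I(n) ~ e^(−n φ(x*)) · sqrt(2π / (n · φ''(x*))) = sqrt(2π / (10n)) = sqrt(π/(5n)).
This is exact: substituting u = (x − 21)·sqrt(5n) gives I(n) = (1/sqrt(5n)) ∫_{−∞}^{∞} e^(−u^2) du = sqrt(π/(5n)).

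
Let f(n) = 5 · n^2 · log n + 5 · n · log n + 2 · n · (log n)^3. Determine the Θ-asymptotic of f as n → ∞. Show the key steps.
f(n) ∈ Θ(n^2 · log n)

Compare the terms by growth order. For large n, n^a · (log n)^b dominates n^a' · (log n)^b' iff a > a', or (a = a' and b > b'). Ranking the 3 terms shows the dominant one is 5 · n^2 · log n. Hence f(n) ∈ Θ(n^2 · log n).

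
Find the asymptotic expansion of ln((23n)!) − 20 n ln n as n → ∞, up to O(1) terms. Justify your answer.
ln((23n)!) − 20 n ln n = 3 n ln n + 23(ln 23 − 1) n + (1/2) ln(2π·23n) + O(1/n)

Stirling: ln((23n)!) = 23n ln(23n) − 23n + (1/2) ln(2π·23n) + O(1/n).
Expand 23n ln(23n) = 23n (ln n + ln 23) = 23n ln n + 23n ln 23.
Subtract 20n ln n: leading term is (23 − 20) n ln n = 3 n ln n. The next term is 23n ln 23 − 23n = 23(ln 23 − 1) n. Then the (1/2) ln(2π·23n) correction.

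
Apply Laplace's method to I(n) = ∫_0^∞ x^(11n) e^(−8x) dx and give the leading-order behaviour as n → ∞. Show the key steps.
I(n) ~ (sqrt(2π·11n) / 8) · (11n/(8e))^(11n)

Write the integrand as exp(11n ln x − 8x) and set f(x) = 11n ln x − 8x. Then f'(x) = 11n/x − 8 = 0 at x* = 11n/8, and f''(x*) = −11n/x*^2 = −8^2/(11n). Laplace's method (interior maximum) gives
  I(n) ~ e^(f(x*)) · sqrt(2π / |f''(x*)|)
        = exp(11n ln(11n/8) − 11n) · sqrt(2π · 11n / 8^2)
        = (11n/8)^(11n) e^(−11n) · sqrt(2π·11n) / 8
        = (sqrt(2π·11n) / 8) · (11n/(8e))^(11n).
This matches Γ(11n+1)/8^(11n+1) with Stirling applied to Γ.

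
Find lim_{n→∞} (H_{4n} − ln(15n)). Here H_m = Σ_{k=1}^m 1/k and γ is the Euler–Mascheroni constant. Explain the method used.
lim = ln(4/15) + γ

By Euler-Maclaurin, H_m = ln m + γ + O(1/m). So
  H_{4n} − ln(15n) = ln(4n) + γ − ln(15n) + O(1/n)
                       = ln(4/15) + γ + O(1/n).
Hence the limit is ln(4/15) + γ.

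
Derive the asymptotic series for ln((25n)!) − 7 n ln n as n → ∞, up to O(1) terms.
ln((25n)!) − 7 n ln n = 18 n ln n + 25(ln 25 − 1) n + (1/2) ln(2π·25n) + O(1/n)

Stirling: ln((25n)!) = 25n ln(25n) − 25n + (1/2) ln(2π·25n) + O(1/n).
Expand 25n ln(25n) = 25n (ln n + ln 25) = 25n ln n + 25n ln 25.
Subtract 7n ln n: leading term is (25 − 7) n ln n = 18 n ln n. The next term is 25n ln 25 − 25n = 25(ln 25 − 1) n. Then the (1/2) ln(2π·25n) correction.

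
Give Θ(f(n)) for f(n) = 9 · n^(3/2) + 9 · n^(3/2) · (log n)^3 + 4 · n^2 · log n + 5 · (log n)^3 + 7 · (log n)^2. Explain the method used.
f(n) ∈ Θ(n^2 · log n)

Compare the terms by growth order. For large n, n^a · (log n)^b dominates n^a' · (log n)^b' iff a > a', or (a = a' and b > b'). Ranking the 5 terms shows the dominant one is 4 · n^2 · log n. Hence f(n) ∈ Θ(n^2 · log n).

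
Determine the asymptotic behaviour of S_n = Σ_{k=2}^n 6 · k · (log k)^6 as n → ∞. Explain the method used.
S_n ~ 3 · n^2 · (log n)^6

By integral comparison, S_n = ∫_1^n 6 · x · (log x)^6 dx + O(n · (log n)^6). For the integral, the leading term of ∫_1^n x^1 (log x)^6 dx is n^2/2 · (log n)^6 (by repeated integration by parts; each step lowers the log-exponent and produces a relatively O(1/log n) correction). Hence S_n ~ 3 · n^2 · (log n)^6.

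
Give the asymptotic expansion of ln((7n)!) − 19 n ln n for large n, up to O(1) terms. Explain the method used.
ln((7n)!) − 19 n ln n = −12 n ln n + 7(ln 7 − 1) n + (1/2) ln(2π·7n) + O(1/n)

Stirling: ln((7n)!) = 7n ln(7n) − 7n + (1/2) ln(2π·7n) + O(1/n).
Expand 7n ln(7n) = 7n (ln n + ln 7) = 7n ln n + 7n ln 7.
Subtract 19n ln n: leading term is (7 − 19) n ln n = −12 n ln n. The next term is 7n ln 7 − 7n = 7(ln 7 − 1) n. Then the (1/2) ln(2π·7n) correction.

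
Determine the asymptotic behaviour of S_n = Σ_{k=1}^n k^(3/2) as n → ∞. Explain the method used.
S_n ~ (2/5) · n^(5/2)

Integral comparison: Σ_{k=1}^n k^(3/2) = ∫_0^n x^(3/2) dx + O(n^(3/2)). The integral is n^(1 + 3/2) / (1 + 3/2) = n^((3+2)/2) / ((3+2)/2) = (2/5) · n^(5/2).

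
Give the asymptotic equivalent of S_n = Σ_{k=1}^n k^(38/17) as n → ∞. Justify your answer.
S_n ~ (17/55) · n^(55/17)

Integral comparison: Σ_{k=1}^n k^(38/17) = ∫_0^n x^(38/17) dx + O(n^(38/17)). The integral is n^(1 + 38/17) / (1 + 38/17) = n^((38+17)/17) / ((38+17)/17) = (17/55) · n^(55/17).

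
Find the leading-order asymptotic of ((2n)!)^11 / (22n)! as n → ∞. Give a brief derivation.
((2n)!)^11/(22n)! ~ ((2π·2n)^(10/2) / sqrt(11)) · 11^(−11·2n)  →  0

Write N = 2n. Stirling: N! ~ sqrt(2π N)(N/e)^N and (11N)! ~ sqrt(2π·11N)·(11N/e)^(11N).
  (N!)^11/(11N)! ~ (2π N)^(11/2) (N/e)^(11N) / [sqrt(2π·11N) (11N/e)^(11N)]
     = (2π N)^(11/2) / sqrt(2π·11N) · (N/(11N))^(11N)
     = (2π N)^((11−1)/2) / sqrt(11) · 11^(−11N).
Since 11^11 > 1, the factor 11^(−11N) decays exponentially, so the ratio → 0. Substituting N = 2n gives the stated form.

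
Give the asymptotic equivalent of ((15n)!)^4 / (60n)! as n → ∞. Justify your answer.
((15n)!)^4/(60n)! ~ ((2π·15n)^(3/2) / 2) · 4^(−4·15n)  →  0

Write N = 15n. Stirling: N! ~ sqrt(2π N)(N/e)^N and (4N)! ~ sqrt(2π·4N)·(4N/e)^(4N).
  (N!)^4/(4N)! ~ (2π N)^(4/2) (N/e)^(4N) / [sqrt(2π·4N) (4N/e)^(4N)]
     = (2π N)^(4/2) / sqrt(2π·4N) · (N/(4N))^(4N)
     = (2π N)^((4−1)/2) / 2 · 4^(−4N).
Since 4^4 > 1, the factor 4^(−4N) decays exponentially, so the ratio → 0. Substituting N = 15n gives the stated form.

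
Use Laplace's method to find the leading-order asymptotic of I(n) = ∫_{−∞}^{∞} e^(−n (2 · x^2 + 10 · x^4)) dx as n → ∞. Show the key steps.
I(n) ~ sqrt(π/(2n))

φ(x) = 2 · x^2 + 10 · x^4 has its unique global minimum at x* = 0 (since φ'(x) = 4x + 40x^3 = 0 only at x = 0 for real x with both coefficients positive, and φ → ∞ as |x| → ∞). At x* = 0, φ(0) = 0 and φ''(0) = 4. Laplace's method then gives
  I(n) ~ sqrt(2π / (n · φ''(0))) · e^(−n φ(0)) = sqrt(2π / (4n)) = sqrt(π/(2n)).
The 10 · x^4 term contributes only at subleading order (an O(1/n) relative correction).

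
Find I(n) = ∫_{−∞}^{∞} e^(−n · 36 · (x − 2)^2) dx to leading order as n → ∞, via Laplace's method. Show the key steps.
I(n) = sqrt(π/(36n))

Here φ(x) = 36 · (x − 2)^2 has its unique minimum at x* = 2 with φ(x*) = 0 and φ''(x*) = 72. Laplace's method gives
  I(n) ~ e^(−n φ(x*)) · sqrt(2π / (n · φ''(x*))) = sqrt(2π / (72n)) = sqrt(π/(36n)).
This is exact: substituting u = (x − 2)·sqrt(36n) gives I(n) = (1/sqrt(36n)) ∫_{−∞}^{∞} e^(−u^2) du = sqrt(π/(36n)).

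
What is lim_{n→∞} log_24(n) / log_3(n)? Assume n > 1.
lim = ln(3) / ln(24) = log_24(3)

Change of base: log_24(n) = ln n / ln 24 and log_3(n) = ln n / ln 3. The ratio is (ln n / ln 24) · (ln 3 / ln n) = ln 3 / ln 24, a constant independent of n. So the limit is ln 3 / ln 24 = log_24(3).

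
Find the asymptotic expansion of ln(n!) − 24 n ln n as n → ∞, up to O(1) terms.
ln(n!) − 24 n ln n = −23 n ln n − n + (1/2) ln(2π n) + O(1/n)

Stirling: ln((n)!) = n ln(n) − n + (1/2) ln(2π·n) + O(1/n).
Here n ln(n) = n ln n.
Subtract 24n ln n: leading term is (1 − 24) n ln n = −23 n ln n. The next term is −n. Then the (1/2) ln(2π·n) correction.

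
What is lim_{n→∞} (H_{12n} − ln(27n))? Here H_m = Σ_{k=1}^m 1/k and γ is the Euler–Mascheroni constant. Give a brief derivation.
lim = ln(4/9) + γ

By Euler-Maclaurin, H_m = ln m + γ + O(1/m). So
  H_{12n} − ln(27n) = ln(12n) + γ − ln(27n) + O(1/n)
                       = ln(12/27) + γ + O(1/n).
Hence the limit is ln(12/27) + γ (= ln(4/9)).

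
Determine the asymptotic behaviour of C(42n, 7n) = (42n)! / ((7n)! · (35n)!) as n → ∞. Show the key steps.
C(42n, 7n) ~ (46656/3125)^(7n) · sqrt(3/(5π·7n))

Write N = 7n. Apply Stirling to each factorial:
  (6N)! ~ sqrt(2π·6N) · (6N/e)^(6N),
  N! ~ sqrt(2π N) · (N/e)^N,
  (5N)! ~ sqrt(2π·5N) · (5N/e)^(5N).
The exponential factors combine to (6N)^(6N) / (N^N · (5N)^(5N)) = 6^(6N)/5^(5N) = (6^6/5^5)^N = (46656/3125)^N.
The square-root prefactors combine to sqrt(2π·6N) / (sqrt(2π N)·sqrt(2π·5N)) = sqrt(6 / (2π·5·N)) = sqrt(3/(5π·7n)).
Substituting N = 7n: C(42n, 7n) ~ (46656/3125)^(7n) · sqrt(3/(5π·7n)).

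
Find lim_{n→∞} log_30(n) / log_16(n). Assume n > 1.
lim = ln(16) / ln(30) = log_30(16)

Change of base: log_30(n) = ln n / ln 30 and log_16(n) = ln n / ln 16. The ratio is (ln n / ln 30) · (ln 16 / ln n) = ln 16 / ln 30, a constant independent of n. So the limit is ln 16 / ln 30 = log_30(16).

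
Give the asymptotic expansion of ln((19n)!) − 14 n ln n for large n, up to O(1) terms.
ln((19n)!) − 14 n ln n = 5 n ln n + 19(ln 19 − 1) n + (1/2) ln(2π·19n) + O(1/n)

Stirling: ln((19n)!) = 19n ln(19n) − 19n + (1/2) ln(2π·19n) + O(1/n).
Expand 19n ln(19n) = 19n (ln n + ln 19) = 19n ln n + 19n ln 19.
Subtract 14n ln n: leading term is (19 − 14) n ln n = 5 n ln n. The next term is 19n ln 19 − 19n = 19(ln 19 − 1) n. Then the (1/2) ln(2π·19n) correction.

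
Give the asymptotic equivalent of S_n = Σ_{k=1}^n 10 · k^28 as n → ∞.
S_n ~ 10 · n^29 / 29

By integral comparison (Euler-Maclaurin), Σ_{k=1}^n 10 · k^28 = 10 · ∫_0^n x^28 dx + O(n^28) = 10 · n^29/29 + O(n^28). (Equivalently, Faulhaber's formula gives the same leading term.)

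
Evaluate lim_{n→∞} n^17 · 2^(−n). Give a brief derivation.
lim = 0

Exponentials with base > 1 dominate every fixed polynomial: for any fixed c, n^c / 2^n → 0 as n → ∞ (e.g. by the ratio test, or by writing 2^n = e^(n ln 2) and noting e^(n ln 2) / n^c → ∞). Hence n^17 · 2^(−n) = n^17 / 2^n → 0.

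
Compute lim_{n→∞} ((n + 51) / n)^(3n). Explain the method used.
lim = e^153

Rewrite as (1 + 51/n)^(3n). By the standard limit (1 + x/n)^n → e^x, we have (1 + 51/n)^n → e^51, and raising to the 3rd power gives e^153.
More precisely, ln[(1 + 51/n)^(3n)] = 3n · ln(1 + 51/n) = 3n · (51/n + O(1/n^2)) = 153 + O(1/n) → 153.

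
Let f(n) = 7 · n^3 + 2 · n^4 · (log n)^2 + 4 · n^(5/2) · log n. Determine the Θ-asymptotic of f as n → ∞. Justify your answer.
f(n) ∈ Θ(n^4 · (log n)^2)

Compare the terms by growth order. For large n, n^a · (log n)^b dominates n^a' · (log n)^b' iff a > a', or (a = a' and b > b'). Ranking the 3 terms shows the dominant one is 2 · n^4 · (log n)^2. Hence f(n) ∈ Θ(n^4 · (log n)^2).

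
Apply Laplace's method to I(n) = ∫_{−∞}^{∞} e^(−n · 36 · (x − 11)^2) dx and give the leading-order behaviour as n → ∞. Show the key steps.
I(n) = sqrt(π/(36n))

Here φ(x) = 36 · (x − 11)^2 has its unique minimum at x* = 11 with φ(x*) = 0 and φ''(x*) = 72. Laplace's method gives
  I(n) ~ e^(−n φ(x*)) · sqrt(2π / (n · φ''(x*))) = sqrt(2π / (72n)) = sqrt(π/(36n)).
This is exact: substituting u = (x − 11)·sqrt(36n) gives I(n) = (1/sqrt(36n)) ∫_{−∞}^{∞} e^(−u^2) du = sqrt(π/(36n)).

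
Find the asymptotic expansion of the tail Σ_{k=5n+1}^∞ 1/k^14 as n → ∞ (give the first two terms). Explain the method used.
Σ_{k>5n} 1/k^14 = 1/(13 · (5n)^13) − 1/(2 · (5n)^14) + O(1/(5n)^15)

Compare to the integral: ∫_{5n}^∞ x^(−14) dx = [−x^(−13)/13]_{5n}^∞ = 1/((14−1)·(5n)^13). The Euler-Maclaurin correction adds −f(5n)/2 = −1/(2·(5n)^14). Euler-Maclaurin then gives
  Σ_{k>5n} 1/k^14 = ∫_{5n}^∞ dx/x^14 − 1/(2·(5n)^14) + O(1/(5n)^15).
(Equivalently this is ζ(14) − Σ_{k≤5n} 1/k^14.)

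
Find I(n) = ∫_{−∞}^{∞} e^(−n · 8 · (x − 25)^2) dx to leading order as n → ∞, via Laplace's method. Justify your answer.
I(n) = sqrt(π/(8n))

Here φ(x) = 8 · (x − 25)^2 has its unique minimum at x* = 25 with φ(x*) = 0 and φ''(x*) = 16. Laplace's method gives
  I(n) ~ e^(−n φ(x*)) · sqrt(2π / (n · φ''(x*))) = sqrt(2π / (16n)) = sqrt(π/(8n)).
This is exact: substituting u = (x − 25)·sqrt(8n) gives I(n) = (1/sqrt(8n)) ∫_{−∞}^{∞} e^(−u^2) du = sqrt(π/(8n)).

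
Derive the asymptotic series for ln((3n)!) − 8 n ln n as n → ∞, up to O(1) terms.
ln((3n)!) − 8 n ln n = −5 n ln n + 3(ln 3 − 1) n + (1/2) ln(2π·3n) + O(1/n)

Stirling: ln((3n)!) = 3n ln(3n) − 3n + (1/2) ln(2π·3n) + O(1/n).
Expand 3n ln(3n) = 3n (ln n + ln 3) = 3n ln n + 3n ln 3.
Subtract 8n ln n: leading term is (3 − 8) n ln n = −5 n ln n. The next term is 3n ln 3 − 3n = 3(ln 3 − 1) n. Then the (1/2) ln(2π·3n) correction.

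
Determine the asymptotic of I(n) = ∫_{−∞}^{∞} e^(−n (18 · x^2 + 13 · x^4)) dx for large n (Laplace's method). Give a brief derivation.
I(n) ~ sqrt(π/(18n))

φ(x) = 18 · x^2 + 13 · x^4 has its unique global minimum at x* = 0 (since φ'(x) = 36x + 52x^3 = 0 only at x = 0 for real x with both coefficients positive, and φ → ∞ as |x| → ∞). At x* = 0, φ(0) = 0 and φ''(0) = 36. Laplace's method then gives
  I(n) ~ sqrt(2π / (n · φ''(0))) · e^(−n φ(0)) = sqrt(2π / (36n)) = sqrt(π/(18n)).
The 13 · x^4 term contributes only at subleading order (an O(1/n) relative correction).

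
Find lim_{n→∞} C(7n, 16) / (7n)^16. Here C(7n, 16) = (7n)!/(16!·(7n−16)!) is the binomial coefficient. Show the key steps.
lim = 1/16! = 1/20922789888000

With N = 7n → ∞: C(N, 16) / N^16 = [N(N−1)…(N−15)] / (16! · N^16) = (1/16!) · 1 · (1 − 1/(7n)) · … · (1 − 15/(7n)). Each factor → 1 as N → ∞, so the limit is 1/16! = 1/20922789888000.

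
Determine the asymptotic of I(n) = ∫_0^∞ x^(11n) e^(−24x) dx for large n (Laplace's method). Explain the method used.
I(n) ~ (sqrt(2π·11n) / 24) · (11n/(24e))^(11n)

Write the integrand as exp(11n ln x − 24x) and set f(x) = 11n ln x − 24x. Then f'(x) = 11n/x − 24 = 0 at x* = 11n/24, and f''(x*) = −11n/x*^2 = −24^2/(11n). Laplace's method (interior maximum) gives
  I(n) ~ e^(f(x*)) · sqrt(2π / |f''(x*)|)
        = exp(11n ln(11n/24) − 11n) · sqrt(2π · 11n / 24^2)
        = (11n/24)^(11n) e^(−11n) · sqrt(2π·11n) / 24
        = (sqrt(2π·11n) / 24) · (11n/(24e))^(11n).
This matches Γ(11n+1)/24^(11n+1) with Stirling applied to Γ.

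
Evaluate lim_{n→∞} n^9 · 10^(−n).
lim = 0

Exponentials with base > 1 dominate every fixed polynomial: for any fixed c, n^c / 10^n → 0 as n → ∞ (e.g. by the ratio test, or by writing 10^n = e^(n ln 10) and noting e^(n ln 10) / n^c → ∞). Hence n^9 · 10^(−n) = n^9 / 10^n → 0.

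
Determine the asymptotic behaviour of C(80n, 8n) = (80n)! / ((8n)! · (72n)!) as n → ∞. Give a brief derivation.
C(80n, 8n) ~ (10000000000/387420489)^(8n) · sqrt(5/(9π·8n))

Write N = 8n. Apply Stirling to each factorial:
  (10N)! ~ sqrt(2π·10N) · (10N/e)^(10N),
  N! ~ sqrt(2π N) · (N/e)^N,
  (9N)! ~ sqrt(2π·9N) · (9N/e)^(9N).
The exponential factors combine to (10N)^(10N) / (N^N · (9N)^(9N)) = 10^(10N)/9^(9N) = (10^10/9^9)^N = (10000000000/387420489)^N.
The square-root prefactors combine to sqrt(2π·10N) / (sqrt(2π N)·sqrt(2π·9N)) = sqrt(10 / (2π·9·N)) = sqrt(5/(9π·8n)).
Substituting N = 8n: C(80n, 8n) ~ (10000000000/387420489)^(8n) · sqrt(5/(9π·8n)).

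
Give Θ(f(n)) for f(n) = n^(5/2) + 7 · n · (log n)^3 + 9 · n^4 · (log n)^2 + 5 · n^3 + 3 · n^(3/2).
f(n) ∈ Θ(n^4 · (log n)^2)

Compare the terms by growth order. For large n, n^a · (log n)^b dominates n^a' · (log n)^b' iff a > a', or (a = a' and b > b'). Ranking the 5 terms shows the dominant one is 9 · n^4 · (log n)^2. Hence f(n) ∈ Θ(n^4 · (log n)^2).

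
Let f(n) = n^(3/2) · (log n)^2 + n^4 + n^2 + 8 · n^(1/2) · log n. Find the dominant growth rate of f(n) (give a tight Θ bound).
f(n) ∈ Θ(n^4)

Compare the terms by growth order. For large n, n^a · (log n)^b dominates n^a' · (log n)^b' iff a > a', or (a = a' and b > b'). Ranking the 4 terms shows the dominant one is n^4. Hence f(n) ∈ Θ(n^4).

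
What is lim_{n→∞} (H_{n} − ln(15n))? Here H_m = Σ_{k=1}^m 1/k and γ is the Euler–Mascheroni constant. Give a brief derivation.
lim = −ln 15 + γ

By Euler-Maclaurin, H_m = ln m + γ + O(1/m). So
  H_{n} − ln(15n) = ln(n) + γ − ln(15n) + O(1/n)
                       = ln(1/15) + γ + O(1/n).
Hence the limit is ln(1/15) + γ.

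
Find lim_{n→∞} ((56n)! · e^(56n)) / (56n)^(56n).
lim = ∞

Stirling: (56n)! ~ sqrt(2π·56n) · (56n/e)^(56n). Hence
  (56n)! · e^(56n) / (56n)^(56n) ~ sqrt(2π·56n) = sqrt(2π·56) · sqrt(n) → ∞.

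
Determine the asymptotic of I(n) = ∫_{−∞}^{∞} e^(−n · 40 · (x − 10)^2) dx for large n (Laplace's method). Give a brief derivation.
I(n) = sqrt(π/(40n))

Here φ(x) = 40 · (x − 10)^2 has its unique minimum at x* = 10 with φ(x*) = 0 and φ''(x*) = 80. Laplace's method gives
  I(n) ~ e^(−n φ(x*)) · sqrt(2π / (n · φ''(x*))) = sqrt(2π / (80n)) = sqrt(π/(40n)).
This is exact: substituting u = (x − 10)·sqrt(40n) gives I(n) = (1/sqrt(40n)) ∫_{−∞}^{∞} e^(−u^2) du = sqrt(π/(40n)).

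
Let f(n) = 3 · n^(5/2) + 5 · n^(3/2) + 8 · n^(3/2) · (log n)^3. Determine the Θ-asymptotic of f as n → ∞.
f(n) ∈ Θ(n^(5/2))

Compare the terms by growth order. For large n, n^a · (log n)^b dominates n^a' · (log n)^b' iff a > a', or (a = a' and b > b'). Ranking the 3 terms shows the dominant one is 3 · n^(5/2). Hence f(n) ∈ Θ(n^(5/2)).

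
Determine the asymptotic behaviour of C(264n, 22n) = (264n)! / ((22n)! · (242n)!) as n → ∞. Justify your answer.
C(264n, 22n) ~ (8916100448256/285311670611)^(22n) · sqrt(6/(11π·22n))

Write N = 22n. Apply Stirling to each factorial:
  (12N)! ~ sqrt(2π·12N) · (12N/e)^(12N),
  N! ~ sqrt(2π N) · (N/e)^N,
  (11N)! ~ sqrt(2π·11N) · (11N/e)^(11N).
The exponential factors combine to (12N)^(12N) / (N^N · (11N)^(11N)) = 12^(12N)/11^(11N) = (12^12/11^11)^N = (8916100448256/285311670611)^N.
The square-root prefactors combine to sqrt(2π·12N) / (sqrt(2π N)·sqrt(2π·11N)) = sqrt(12 / (2π·11·N)) = sqrt(6/(11π·22n)).
Substituting N = 22n: C(264n, 22n) ~ (8916100448256/285311670611)^(22n) · sqrt(6/(11π·22n)).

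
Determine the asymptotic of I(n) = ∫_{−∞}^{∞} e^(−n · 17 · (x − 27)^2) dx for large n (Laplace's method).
I(n) = sqrt(π/(17n))

Here φ(x) = 17 · (x − 27)^2 has its unique minimum at x* = 27 with φ(x*) = 0 and φ''(x*) = 34. Laplace's method gives
  I(n) ~ e^(−n φ(x*)) · sqrt(2π / (n · φ''(x*))) = sqrt(2π / (34n)) = sqrt(π/(17n)).
This is exact: substituting u = (x − 27)·sqrt(17n) gives I(n) = (1/sqrt(17n)) ∫_{−∞}^{∞} e^(−u^2) du = sqrt(π/(17n)).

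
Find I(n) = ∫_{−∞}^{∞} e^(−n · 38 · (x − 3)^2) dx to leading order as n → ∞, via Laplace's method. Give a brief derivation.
I(n) = sqrt(π/(38n))

Here φ(x) = 38 · (x − 3)^2 has its unique minimum at x* = 3 with φ(x*) = 0 and φ''(x*) = 76. Laplace's method gives
  I(n) ~ e^(−n φ(x*)) · sqrt(2π / (n · φ''(x*))) = sqrt(2π / (76n)) = sqrt(π/(38n)).
This is exact: substituting u = (x − 3)·sqrt(38n) gives I(n) = (1/sqrt(38n)) ∫_{−∞}^{∞} e^(−u^2) du = sqrt(π/(38n)).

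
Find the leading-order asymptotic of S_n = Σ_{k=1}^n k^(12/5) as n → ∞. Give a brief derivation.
S_n ~ (5/17) · n^(17/5)

Integral comparison: Σ_{k=1}^n k^(12/5) = ∫_0^n x^(12/5) dx + O(n^(12/5)). The integral is n^(1 + 12/5) / (1 + 12/5) = n^((12+5)/5) / ((12+5)/5) = (5/17) · n^(17/5).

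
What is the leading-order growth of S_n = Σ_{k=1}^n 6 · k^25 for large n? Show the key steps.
S_n ~ 3 · n^26 / 13

By integral comparison (Euler-Maclaurin), Σ_{k=1}^n 6 · k^25 = 6 · ∫_0^n x^25 dx + O(n^25) = 6 · n^26/26 = 3 · n^26 / 13 + O(n^25). (Equivalently, Faulhaber's formula gives the same leading term.)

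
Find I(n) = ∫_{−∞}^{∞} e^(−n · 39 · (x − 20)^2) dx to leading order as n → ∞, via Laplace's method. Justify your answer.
I(n) = sqrt(π/(39n))

Here φ(x) = 39 · (x − 20)^2 has its unique minimum at x* = 20 with φ(x*) = 0 and φ''(x*) = 78. Laplace's method gives
  I(n) ~ e^(−n φ(x*)) · sqrt(2π / (n · φ''(x*))) = sqrt(2π / (78n)) = sqrt(π/(39n)).
This is exact: substituting u = (x − 20)·sqrt(39n) gives I(n) = (1/sqrt(39n)) ∫_{−∞}^{∞} e^(−u^2) du = sqrt(π/(39n)).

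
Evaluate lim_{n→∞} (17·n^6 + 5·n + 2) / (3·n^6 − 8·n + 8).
lim = 17/3

For large n the leading n^6 terms dominate both numerator and denominator. Dividing top and bottom by n^6, every other term tends to 0, leaving 17/3.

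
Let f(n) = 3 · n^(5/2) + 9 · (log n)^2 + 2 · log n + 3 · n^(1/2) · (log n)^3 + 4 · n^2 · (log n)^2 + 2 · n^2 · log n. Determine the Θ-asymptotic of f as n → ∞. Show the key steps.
f(n) ∈ Θ(n^(5/2))

Compare the terms by growth order. For large n, n^a · (log n)^b dominates n^a' · (log n)^b' iff a > a', or (a = a' and b > b'). Ranking the 6 terms shows the dominant one is 3 · n^(5/2). Hence f(n) ∈ Θ(n^(5/2)).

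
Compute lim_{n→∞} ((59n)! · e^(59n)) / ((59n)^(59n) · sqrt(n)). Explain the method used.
lim = sqrt(2π·59)

Stirling: (59n)! ~ sqrt(2π·59n) · (59n/e)^(59n). Hence
  (59n)! · e^(59n) / (59n)^(59n) ~ sqrt(2π·59n).
Dividing by sqrt(n): sqrt(2π·59n) / sqrt(n) = sqrt(2π·59) · n^((1−1)/2), so the limit is sqrt(2π·59).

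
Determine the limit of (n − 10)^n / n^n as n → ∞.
lim = e^(−10)

Rewrite as (1 − 10/n)^(n). By the standard limit (1 + x/n)^n → e^x, we have (1 − 10/n)^n → e^(−10), and raising to the 1st power gives e^(−10).
More precisely, ln[(1 − 10/n)^(n)] = n · ln(1 − 10/n) = n · (-10/n + O(1/n^2)) = -10 + O(1/n) → -10.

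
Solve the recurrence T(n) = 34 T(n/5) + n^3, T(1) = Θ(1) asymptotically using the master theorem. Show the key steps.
T(n) = Θ(n^3)

log_5 34 ≈ 2.191. f(n) = n^3 dominates n^(log_5 34) since 3 > 2.191, and the regularity condition a·f(n/b) = 34·(n/5)^3 = (34/125)·n^3 ≤ c·f(n) holds with c = 34/125 ≈ 0.272 < 1. So this is Case 3: T(n) = Θ(f(n)) = Θ(n^3).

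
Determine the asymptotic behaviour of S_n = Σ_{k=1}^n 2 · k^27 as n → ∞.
S_n ~ n^28 / 14

By integral comparison (Euler-Maclaurin), Σ_{k=1}^n 2 · k^27 = 2 · ∫_0^n x^27 dx + O(n^27) = 2 · n^28/28 = n^28 / 14 + O(n^27). (Equivalently, Faulhaber's formula gives the same leading term.)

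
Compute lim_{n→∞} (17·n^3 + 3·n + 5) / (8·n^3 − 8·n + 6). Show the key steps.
lim = 17/8

For large n the leading n^3 terms dominate both numerator and denominator. Dividing top and bottom by n^3, every other term tends to 0, leaving 17/8.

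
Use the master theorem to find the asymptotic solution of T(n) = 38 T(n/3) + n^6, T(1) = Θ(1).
T(n) = Θ(n^6)

log_3 38 ≈ 3.311. f(n) = n^6 dominates n^(log_3 38) since 6 > 3.311, and the regularity condition a·f(n/b) = 38·(n/3)^6 = (38/729)·n^6 ≤ c·f(n) holds with c = 38/729 ≈ 0.0521 < 1. So this is Case 3: T(n) = Θ(f(n)) = Θ(n^6).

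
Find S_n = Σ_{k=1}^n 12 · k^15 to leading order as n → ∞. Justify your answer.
S_n ~ 3 · n^16 / 4

By integral comparison (Euler-Maclaurin), Σ_{k=1}^n 12 · k^15 = 12 · ∫_0^n x^15 dx + O(n^15) = 12 · n^16/16 = 3 · n^16 / 4 + O(n^15). (Equivalently, Faulhaber's formula gives the same leading term.)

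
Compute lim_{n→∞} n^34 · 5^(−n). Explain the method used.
lim = 0

Exponentials with base > 1 dominate every fixed polynomial: for any fixed c, n^c / 5^n → 0 as n → ∞ (e.g. by the ratio test, or by writing 5^n = e^(n ln 5) and noting e^(n ln 5) / n^c → ∞). Hence n^34 · 5^(−n) = n^34 / 5^n → 0.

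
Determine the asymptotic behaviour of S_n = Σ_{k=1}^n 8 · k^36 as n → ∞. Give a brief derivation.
S_n ~ 8 · n^37 / 37

By integral comparison (Euler-Maclaurin), Σ_{k=1}^n 8 · k^36 = 8 · ∫_0^n x^36 dx + O(n^36) = 8 · n^37/37 + O(n^36). (Equivalently, Faulhaber's formula gives the same leading term.)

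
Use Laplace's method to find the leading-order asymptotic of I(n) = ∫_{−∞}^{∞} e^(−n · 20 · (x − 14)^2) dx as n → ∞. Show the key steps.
I(n) = sqrt(π/(20n))

Here φ(x) = 20 · (x − 14)^2 has its unique minimum at x* = 14 with φ(x*) = 0 and φ''(x*) = 40. Laplace's method gives
  I(n) ~ e^(−n φ(x*)) · sqrt(2π / (n · φ''(x*))) = sqrt(2π / (40n)) = sqrt(π/(20n)).
This is exact: substituting u = (x − 14)·sqrt(20n) gives I(n) = (1/sqrt(20n)) ∫_{−∞}^{∞} e^(−u^2) du = sqrt(π/(20n)).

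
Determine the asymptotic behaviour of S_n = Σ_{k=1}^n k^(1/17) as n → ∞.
S_n ~ (17/18) · n^(18/17)

Integral comparison: Σ_{k=1}^n k^(1/17) = ∫_0^n x^(1/17) dx + O(n^(1/17)). The integral is n^(1 + 1/17) / (1 + 1/17) = n^((1+17)/17) / ((1+17)/17) = (17/18) · n^(18/17).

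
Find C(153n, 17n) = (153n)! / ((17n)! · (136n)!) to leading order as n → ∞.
C(153n, 17n) ~ (387420489/16777216)^(17n) · sqrt(9/(16π·17n))

Write N = 17n. Apply Stirling to each factorial:
  (9N)! ~ sqrt(2π·9N) · (9N/e)^(9N),
  N! ~ sqrt(2π N) · (N/e)^N,
  (8N)! ~ sqrt(2π·8N) · (8N/e)^(8N).
The exponential factors combine to (9N)^(9N) / (N^N · (8N)^(8N)) = 9^(9N)/8^(8N) = (9^9/8^8)^N = (387420489/16777216)^N.
The square-root prefactors combine to sqrt(2π·9N) / (sqrt(2π N)·sqrt(2π·8N)) = sqrt(9 / (2π·8·N)) = sqrt(9/(16π·17n)).
Substituting N = 17n: C(153n, 17n) ~ (387420489/16777216)^(17n) · sqrt(9/(16π·17n)).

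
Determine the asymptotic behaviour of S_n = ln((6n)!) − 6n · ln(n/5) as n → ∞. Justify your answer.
S_n ~ 6n · (ln 30 − 1) + O(ln n)

Stirling: ln((6n)!) = 6n ln(6n) − 6n + O(ln n).
  S_n = 6n ln(6n) − 6n − 6n ln(n/5) + O(ln n)
      = 6n ln(6n) − 6n ln n + 6n ln 5 − 6n + O(ln n)
      = 6n ln 6 + 6n ln 5 − 6n + O(ln n)
      = 6n (ln 30 − 1) + O(ln n).
Numerically ln(30) − 1 ≈ 2.4012.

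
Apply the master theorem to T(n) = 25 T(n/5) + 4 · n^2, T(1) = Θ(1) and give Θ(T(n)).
T(n) = Θ(n^2 log n)

log_5 25 = 2, and f(n) = 4 · n^2 = Θ(n^(log_5 25)). This is Case 2 of the master theorem: T(n) = Θ(f(n) · log n) = Θ(n^2 log n).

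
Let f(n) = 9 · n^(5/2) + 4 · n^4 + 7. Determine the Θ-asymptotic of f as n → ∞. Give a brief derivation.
f(n) ∈ Θ(n^4)

Compare the terms by growth order. For large n, n^a · (log n)^b dominates n^a' · (log n)^b' iff a > a', or (a = a' and b > b'). Ranking the 3 terms shows the dominant one is 4 · n^4. Hence f(n) ∈ Θ(n^4).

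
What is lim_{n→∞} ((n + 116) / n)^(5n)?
lim = e^580

Rewrite as (1 + 116/n)^(5n). By the standard limit (1 + x/n)^n → e^x, we have (1 + 116/n)^n → e^116, and raising to the 5th power gives e^580.
More precisely, ln[(1 + 116/n)^(5n)] = 5n · ln(1 + 116/n) = 5n · (116/n + O(1/n^2)) = 580 + O(1/n) → 580.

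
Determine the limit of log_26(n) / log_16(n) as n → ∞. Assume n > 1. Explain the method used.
lim = ln(16) / ln(26) = log_26(16)

Change of base: log_26(n) = ln n / ln 26 and log_16(n) = ln n / ln 16. The ratio is (ln n / ln 26) · (ln 16 / ln n) = ln 16 / ln 26, a constant independent of n. So the limit is ln 16 / ln 26 = log_26(16).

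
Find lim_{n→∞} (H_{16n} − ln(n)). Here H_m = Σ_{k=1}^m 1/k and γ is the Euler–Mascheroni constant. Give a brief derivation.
lim = ln 16 + γ

By Euler-Maclaurin, H_m = ln m + γ + O(1/m). So
  H_{16n} − ln(n) = ln(16n) + γ − ln(n) + O(1/n)
                       = ln(16/1) + γ + O(1/n).
Hence the limit is ln(16/1) + γ.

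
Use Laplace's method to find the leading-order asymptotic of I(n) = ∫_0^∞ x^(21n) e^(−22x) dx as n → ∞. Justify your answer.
I(n) ~ (sqrt(2π·21n) / 22) · (21n/(22e))^(21n)

Write the integrand as exp(21n ln x − 22x) and set f(x) = 21n ln x − 22x. Then f'(x) = 21n/x − 22 = 0 at x* = 21n/22, and f''(x*) = −21n/x*^2 = −22^2/(21n). Laplace's method (interior maximum) gives
  I(n) ~ e^(f(x*)) · sqrt(2π / |f''(x*)|)
        = exp(21n ln(21n/22) − 21n) · sqrt(2π · 21n / 22^2)
        = (21n/22)^(21n) e^(−21n) · sqrt(2π·21n) / 22
        = (sqrt(2π·21n) / 22) · (21n/(22e))^(21n).
This matches Γ(21n+1)/22^(21n+1) with Stirling applied to Γ.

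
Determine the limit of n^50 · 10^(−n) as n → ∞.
lim = 0

Exponentials with base > 1 dominate every fixed polynomial: for any fixed c, n^c / 10^n → 0 as n → ∞ (e.g. by the ratio test, or by writing 10^n = e^(n ln 10) and noting e^(n ln 10) / n^c → ∞). Hence n^50 · 10^(−n) = n^50 / 10^n → 0.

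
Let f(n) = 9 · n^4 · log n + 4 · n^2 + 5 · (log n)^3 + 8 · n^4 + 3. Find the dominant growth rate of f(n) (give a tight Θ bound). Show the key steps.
f(n) ∈ Θ(n^4 · log n)

Compare the terms by growth order. For large n, n^a · (log n)^b dominates n^a' · (log n)^b' iff a > a', or (a = a' and b > b'). Ranking the 5 terms shows the dominant one is 9 · n^4 · log n. Hence f(n) ∈ Θ(n^4 · log n).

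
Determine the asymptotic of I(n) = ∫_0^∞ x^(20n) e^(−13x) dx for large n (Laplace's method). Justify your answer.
I(n) ~ (sqrt(2π·20n) / 13) · (20n/(13e))^(20n)

Write the integrand as exp(20n ln x − 13x) and set f(x) = 20n ln x − 13x. Then f'(x) = 20n/x − 13 = 0 at x* = 20n/13, and f''(x*) = −20n/x*^2 = −13^2/(20n). Laplace's method (interior maximum) gives
  I(n) ~ e^(f(x*)) · sqrt(2π / |f''(x*)|)
        = exp(20n ln(20n/13) − 20n) · sqrt(2π · 20n / 13^2)
        = (20n/13)^(20n) e^(−20n) · sqrt(2π·20n) / 13
        = (sqrt(2π·20n) / 13) · (20n/(13e))^(20n).
This matches Γ(20n+1)/13^(20n+1) with Stirling applied to Γ.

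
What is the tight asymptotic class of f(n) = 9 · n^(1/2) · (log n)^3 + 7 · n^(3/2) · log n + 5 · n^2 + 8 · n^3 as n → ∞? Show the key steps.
f(n) ∈ Θ(n^3)

Compare the terms by growth order. For large n, n^a · (log n)^b dominates n^a' · (log n)^b' iff a > a', or (a = a' and b > b'). Ranking the 4 terms shows the dominant one is 8 · n^3. Hence f(n) ∈ Θ(n^3).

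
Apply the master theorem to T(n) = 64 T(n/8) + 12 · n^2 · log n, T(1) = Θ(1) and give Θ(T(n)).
T(n) = Θ(n^2 · (log n)^2)

Here log_8 64 = 2 and f(n) = 12 · n^2 · log n = Θ(n^(log_8 64) · (log n)^1). This is the extended Case 2 of the master theorem (f matches the critical exponent up to log factors), giving T(n) = Θ(n^(log_8 64) · (log n)^(1+1)) = Θ(n^2 · (log n)^2).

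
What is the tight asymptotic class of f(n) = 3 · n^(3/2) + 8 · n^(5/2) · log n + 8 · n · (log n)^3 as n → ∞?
f(n) ∈ Θ(n^(5/2) · log n)

Compare the terms by growth order. For large n, n^a · (log n)^b dominates n^a' · (log n)^b' iff a > a', or (a = a' and b > b'). Ranking the 3 terms shows the dominant one is 8 · n^(5/2) · log n. Hence f(n) ∈ Θ(n^(5/2) · log n).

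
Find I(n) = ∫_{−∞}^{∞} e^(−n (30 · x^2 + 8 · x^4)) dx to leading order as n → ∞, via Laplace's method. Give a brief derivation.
I(n) ~ sqrt(π/(30n))

φ(x) = 30 · x^2 + 8 · x^4 has its unique global minimum at x* = 0 (since φ'(x) = 60x + 32x^3 = 0 only at x = 0 for real x with both coefficients positive, and φ → ∞ as |x| → ∞). At x* = 0, φ(0) = 0 and φ''(0) = 60. Laplace's method then gives
  I(n) ~ sqrt(2π / (n · φ''(0))) · e^(−n φ(0)) = sqrt(2π / (60n)) = sqrt(π/(30n)).
The 8 · x^4 term contributes only at subleading order (an O(1/n) relative correction).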